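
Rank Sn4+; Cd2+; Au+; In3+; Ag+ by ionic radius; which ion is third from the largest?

First list Z and electron count for each: Sn4+ (Z=50, 46 e⁻), In3+ (Z=49, 46 e⁻), Cd2+ (Z=48, 46 e⁻), Ag+ (Z=47, 46 e⁻), Au+ (Z=79, 78 e⁻). Sn4+ < In3+ (both 46 e⁻, Z=50>49); In3+ < Cd2+ (isoelectronic, higher Z=49 is smaller); Cd2+ < Ag+ (isoelectronic, higher Z=48 is smaller); Ag+ < Au+ (same group, 1 shell fewer).
So the order is Sn4+ < In3+ < Cd2+ < Ag+ < Au+; the 3rd-largest ion is Cd2+.

Cd2+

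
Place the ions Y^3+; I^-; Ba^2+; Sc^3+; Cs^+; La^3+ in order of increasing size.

Sc^3+ < Y^3+ < La^3+ < Ba^2+ < Cs^+ < I^-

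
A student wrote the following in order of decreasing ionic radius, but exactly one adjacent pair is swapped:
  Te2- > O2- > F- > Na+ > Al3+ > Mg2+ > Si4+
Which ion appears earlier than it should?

Scanning neighbour by neighbour, only Al3+/Mg2+ violates a trend: Al3+ and Mg2+ share 10 electrons; the higher nuclear charge on Al (Z=13) contracts it more, so Al3+ < Mg2+. That makes Al3+ the one sitting a position early relative to where it belongs.

Al3+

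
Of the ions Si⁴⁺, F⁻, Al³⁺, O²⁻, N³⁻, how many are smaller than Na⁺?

2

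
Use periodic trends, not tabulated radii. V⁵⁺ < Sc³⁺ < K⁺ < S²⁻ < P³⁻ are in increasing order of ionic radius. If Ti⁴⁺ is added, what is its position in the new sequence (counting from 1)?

2

These species are isoelectronic with 18 electrons. The only difference is the number of protons: V⁵⁺ (Z=23), Ti⁴⁺ (Z=22), Sc³⁺ (Z=21), K⁺ (Z=19), S²⁻ (Z=16), P³⁻ (Z=15). The strongest nuclear pull (V⁵⁺) gives the smallest ion.
The complete sequence is V⁵⁺ < Ti⁴⁺ < Sc³⁺ < K⁺ < S²⁻ < P³⁻. Ti⁴⁺ sits at position 2.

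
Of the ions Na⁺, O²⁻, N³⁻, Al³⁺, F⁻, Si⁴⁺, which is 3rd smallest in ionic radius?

Isoelectronic series (10 e⁻ each). Size is set by nuclear charge: more protons means a smaller ion. Si⁴⁺ (Z=14), Al³⁺ (Z=13), Na⁺ (Z=11), F⁻ (Z=9), O²⁻ (Z=8), N³⁻ (Z=7).
So the order is Si⁴⁺ < Al³⁺ < Na⁺ < F⁻ < O²⁻ < N³⁻; the 3rd-smallest ion is Na⁺.

Na⁺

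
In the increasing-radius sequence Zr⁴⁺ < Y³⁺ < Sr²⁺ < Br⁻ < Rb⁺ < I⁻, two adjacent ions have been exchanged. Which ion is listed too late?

Scanning neighbour by neighbour, only Br⁻/Rb⁺ violates a trend: they are isoelectronic (36 e⁻) and Rb has more protons than Br (37 vs 35), making Rb⁺ smaller. That makes Rb⁺ the one sitting a position late relative to where it belongs.

Rb⁺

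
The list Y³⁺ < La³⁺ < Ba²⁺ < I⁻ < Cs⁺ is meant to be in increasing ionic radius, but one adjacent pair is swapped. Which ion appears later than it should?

Cs⁺

The pair I⁻, Cs⁺ is the wrong way round — they are isoelectronic (54 e⁻) and Cs has more protons than I (55 vs 53), making Cs⁺ smaller. All other adjacent pairs agree with periodic trends, so Cs⁺ is the misplaced ion.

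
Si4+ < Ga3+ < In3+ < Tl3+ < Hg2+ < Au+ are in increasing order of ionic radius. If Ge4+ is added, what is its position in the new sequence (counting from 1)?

2

Si4+ has 10 e⁻ (Z=14), Ge4+ has 28 e⁻ (Z=32), Ga3+ has 28 e⁻ (Z=31), In3+ has 46 e⁻ (Z=49), Tl3+ has 78 e⁻ (Z=81), Hg2+ has 78 e⁻ (Z=80), Au+ has 78 e⁻ (Z=79). Si4+ < Ge4+ (same group, 1 shell fewer); Ge4+ < Ga3+ (both 28 e⁻, Z=32>31); Ga3+ < In3+ (same group, 1 shell fewer); In3+ < Tl3+ (same group, period 5 vs 6); Tl3+ < Hg2+ (isoelectronic, higher Z=81 is smaller); Hg2+ < Au+ (isoelectronic, higher Z=80 is smaller).
Putting Ge4+ in gives Si4+ < Ge4+ < Ga3+ < In3+ < Tl3+ < Hg2+ < Au+; it lands at slot 2.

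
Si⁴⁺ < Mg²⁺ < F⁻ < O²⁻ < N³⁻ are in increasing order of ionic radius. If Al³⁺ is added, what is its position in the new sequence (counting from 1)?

2

Isoelectronic series (10 e⁻ each). Size is set by nuclear charge: more protons means a smaller ion. Si⁴⁺ (Z=14), Al³⁺ (Z=13), Mg²⁺ (Z=12), F⁻ (Z=9), O²⁻ (Z=8), N³⁻ (Z=7).
Merged order: Si⁴⁺ < Al³⁺ < Mg²⁺ < F⁻ < O²⁻ < N³⁻ — Al³⁺ is number 2.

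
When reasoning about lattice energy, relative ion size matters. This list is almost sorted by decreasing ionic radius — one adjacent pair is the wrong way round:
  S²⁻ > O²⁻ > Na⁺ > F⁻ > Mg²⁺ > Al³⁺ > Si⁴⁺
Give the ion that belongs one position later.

Check each adjacent pair. Na⁺ and F⁻ are reversed: both have 10 electrons but Z(Na)=11 > Z(F)=9, so Na⁺ should be the smaller of the two. No other neighbouring pair contradicts the periodic trends, so Na⁺ is the ion listed too early.

Na⁺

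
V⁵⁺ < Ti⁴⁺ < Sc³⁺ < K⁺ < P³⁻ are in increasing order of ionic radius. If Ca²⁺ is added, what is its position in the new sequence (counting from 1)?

4

All of these have 18 electrons (isoelectronic). With the same electron cloud, the ion with the most protons pulls it in tightest. Nuclear charges: V⁵⁺ (Z=23), Ti⁴⁺ (Z=22), Sc³⁺ (Z=21), Ca²⁺ (Z=20), K⁺ (Z=19), P³⁻ (Z=15). Highest Z is smallest.
The complete sequence is V⁵⁺ < Ti⁴⁺ < Sc³⁺ < Ca²⁺ < K⁺ < P³⁻. Ca²⁺ sits at position 4.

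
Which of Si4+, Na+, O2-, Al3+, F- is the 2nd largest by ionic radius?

F-

All of these have 10 electrons (isoelectronic). With the same electron cloud, the ion with the most protons pulls it in tightest. Nuclear charges: Si4+ (Z=14), Al3+ (Z=13), Na+ (Z=11), F- (Z=9), O2- (Z=8). Highest Z is smallest.
So the order is Si4+ < Al3+ < Na+ < F- < O2-; the 2nd-largest ion is F-.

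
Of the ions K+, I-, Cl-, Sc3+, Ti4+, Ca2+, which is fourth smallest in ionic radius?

Electron counts and nuclear charges: Ti4+: 18 e⁻, Z=22, Sc3+: 18 e⁻, Z=21, Ca2+: 18 e⁻, Z=20, K+: 18 e⁻, Z=19, Cl-: 18 e⁻, Z=17, I-: 54 e⁻, Z=53. Ti4+ < Sc3+ (isoelectronic, higher Z=22 is smaller); Sc3+ < Ca2+ (isoelectronic, higher Z=21 is smaller); Ca2+ < K+ (isoelectronic, higher Z=20 is smaller); K+ < Cl- (both 18 e⁻, Z=19>17); Cl- < I- (same group, period 3 vs 5).
Full ascending order: Ti4+ < Sc3+ < Ca2+ < K+ < Cl- < I-. Counting from the smallest, position 4 is K+.

K+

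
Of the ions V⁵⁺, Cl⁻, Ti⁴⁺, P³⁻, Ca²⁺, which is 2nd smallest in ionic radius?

Ti⁴⁺

Isoelectronic series (18 e⁻ each). Size is set by nuclear charge: more protons means a smaller ion. V⁵⁺ (Z=23), Ti⁴⁺ (Z=22), Ca²⁺ (Z=20), Cl⁻ (Z=17), P³⁻ (Z=15).
Ordering: V⁵⁺ < Ti⁴⁺ < Ca²⁺ < Cl⁻ < P³⁻. The 2nd smallest is Ti⁴⁺.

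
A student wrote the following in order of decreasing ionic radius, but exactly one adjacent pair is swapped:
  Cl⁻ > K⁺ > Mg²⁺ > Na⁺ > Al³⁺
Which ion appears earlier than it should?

Mg²⁺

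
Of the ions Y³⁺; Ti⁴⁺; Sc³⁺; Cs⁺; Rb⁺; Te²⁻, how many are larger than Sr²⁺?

3

Electron counts and nuclear charges: Ti⁴⁺: 18 e⁻, Z=22, Sc³⁺: 18 e⁻, Z=21, Y³⁺: 36 e⁻, Z=39, Sr²⁺: 36 e⁻, Z=38, Rb⁺: 36 e⁻, Z=37, Cs⁺: 54 e⁻, Z=55, Te²⁻: 54 e⁻, Z=52. Ti⁴⁺ < Sc³⁺ (both 18 e⁻, Z=22>21); Sc³⁺ < Y³⁺ (same group, 1 shell fewer); Y³⁺ < Sr²⁺ (both 36 e⁻, Z=39>38); Sr²⁺ < Rb⁺ (isoelectronic, higher Z=38 is smaller); Rb⁺ < Cs⁺ (same group, period 5 vs 6); Cs⁺ < Te²⁻ (isoelectronic, higher Z=55 is smaller).
Ordering all of them (including Sr²⁺) by radius gives Ti⁴⁺ < Sc³⁺ < Y³⁺ < Sr²⁺ < Rb⁺ < Cs⁺ < Te²⁻. So 3 are larger.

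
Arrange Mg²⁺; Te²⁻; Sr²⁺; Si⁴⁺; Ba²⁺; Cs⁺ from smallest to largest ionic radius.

Si⁴⁺ < Mg²⁺ < Sr²⁺ < Ba²⁺ < Cs⁺ < Te²⁻

Electron counts and nuclear charges: Si⁴⁺ (Z=14, 10 e⁻), Mg²⁺ (Z=12, 10 e⁻), Sr²⁺ (Z=38, 36 e⁻), Ba²⁺ (Z=56, 54 e⁻), Cs⁺ (Z=55, 54 e⁻), Te²⁻ (Z=52, 54 e⁻). Si⁴⁺ < Mg²⁺ (isoelectronic, higher Z=14 is smaller); Mg²⁺ < Sr²⁺ (same group, period 3 vs 5); Sr²⁺ < Ba²⁺ (same group, 1 shell fewer); Ba²⁺ < Cs⁺ (isoelectronic, higher Z=56 is smaller); Cs⁺ < Te²⁻ (both 54 e⁻, Z=55>52).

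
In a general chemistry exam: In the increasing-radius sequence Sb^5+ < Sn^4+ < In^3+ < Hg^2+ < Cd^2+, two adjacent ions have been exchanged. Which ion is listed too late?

Cd^2+

The pair Hg^2+, Cd^2+ is the wrong way round — same group and charge — period 5 sits above period 6, so Cd^2+ is smaller. All other adjacent pairs agree with periodic trends, so Cd^2+ is the misplaced ion.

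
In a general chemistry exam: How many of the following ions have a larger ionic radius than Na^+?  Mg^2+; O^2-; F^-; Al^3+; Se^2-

Electron counts and nuclear charges: Al^3+ has 10 e⁻ (Z=13), Mg^2+ has 10 e⁻ (Z=12), Na^+ has 10 e⁻ (Z=11), F^- has 10 e⁻ (Z=9), O^2- has 10 e⁻ (Z=8), Se^2- has 36 e⁻ (Z=34). Al^3+ < Mg^2+ (both 10 e⁻, Z=13>12); Mg^2+ < Na^+ (isoelectronic, higher Z=12 is smaller); Na^+ < F^- (both 10 e⁻, Z=11>9); F^- < O^2- (both 10 e⁻, Z=9>8); O^2- < Se^2- (same group, period 2 vs 4).
Placing each against Na^+: smaller — Al^3+, Mg^2+; larger — F^-, O^2-, Se^2-. That's 3.

3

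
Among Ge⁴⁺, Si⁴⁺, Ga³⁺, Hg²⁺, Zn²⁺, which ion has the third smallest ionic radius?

Ga³⁺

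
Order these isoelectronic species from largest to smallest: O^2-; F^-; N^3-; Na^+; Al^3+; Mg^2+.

N^3- > O^2- > F^- > Na^+ > Mg^2+ > Al^3+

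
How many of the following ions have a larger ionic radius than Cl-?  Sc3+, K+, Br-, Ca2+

Sc3+: 18 e⁻, Z=21, Ca2+: 18 e⁻, Z=20, K+: 18 e⁻, Z=19, Cl-: 18 e⁻, Z=17, Br-: 36 e⁻, Z=35. Sc3+ < Ca2+ (isoelectronic, higher Z=21 is smaller); Ca2+ < K+ (isoelectronic, higher Z=20 is smaller); K+ < Cl- (both 18 e⁻, Z=19>17); Cl- < Br- (same group, period 3 vs 4).
Overall: Sc3+ < Ca2+ < K+ < Cl- < Br-. Cl- has 3 below it and 1 above. Count: 1.

1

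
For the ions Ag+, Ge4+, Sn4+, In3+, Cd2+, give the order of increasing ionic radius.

Ge4+ < Sn4+ < In3+ < Cd2+ < Ag+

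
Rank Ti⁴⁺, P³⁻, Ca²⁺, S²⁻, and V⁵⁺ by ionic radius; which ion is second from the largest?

Isoelectronic series (18 e⁻ each). Size is set by nuclear charge: more protons means a smaller ion. V⁵⁺ (Z=23), Ti⁴⁺ (Z=22), Ca²⁺ (Z=20), S²⁻ (Z=16), P³⁻ (Z=15).
Ordering: V⁵⁺ < Ti⁴⁺ < Ca²⁺ < S²⁻ < P³⁻. The second largest is S²⁻.

S²⁻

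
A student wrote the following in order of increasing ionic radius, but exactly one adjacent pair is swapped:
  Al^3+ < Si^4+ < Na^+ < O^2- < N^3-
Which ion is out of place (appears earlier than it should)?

Al^3+

Scanning neighbour by neighbour, only Al^3+/Si^4+ violates a trend: both have 10 electrons but Z(Si)=14 > Z(Al)=13, so Si^4+ should be the smaller of the two. That makes Al^3+ the one sitting a position early relative to where it belongs.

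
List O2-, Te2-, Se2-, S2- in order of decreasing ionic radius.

Same group, same charge. Going down the group adds an extra shell of electrons, so the ion gets larger: O2- is highest in the group and smallest.

Te2- > Se2- > S2- > O2-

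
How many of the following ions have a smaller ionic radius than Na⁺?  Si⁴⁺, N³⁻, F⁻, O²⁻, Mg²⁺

Each ion has 10 electrons. The ranking follows nuclear charge in reverse — greater Z gives a smaller radius. Si⁴⁺ (Z=14), Mg²⁺ (Z=12), Na⁺ (Z=11), F⁻ (Z=9), O²⁻ (Z=8), N³⁻ (Z=7).
Placing each against Na⁺: smaller — Si⁴⁺, Mg²⁺; larger — F⁻, O²⁻, N³⁻. Count: 2.

2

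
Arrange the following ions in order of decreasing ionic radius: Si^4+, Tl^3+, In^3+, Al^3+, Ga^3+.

Tl^3+ > In^3+ > Ga^3+ > Al^3+ > Si^4+

Electron counts and nuclear charges: Si^4+ has 10 e⁻ (Z=14), Al^3+ has 10 e⁻ (Z=13), Ga^3+ has 28 e⁻ (Z=31), In^3+ has 46 e⁻ (Z=49), Tl^3+ has 78 e⁻ (Z=81). Si^4+ < Al^3+ (both 10 e⁻, Z=14>13); Al^3+ < Ga^3+ (same group, 1 shell fewer); Ga^3+ < In^3+ (same group, 1 shell fewer); In^3+ < Tl^3+ (same group, 1 shell fewer).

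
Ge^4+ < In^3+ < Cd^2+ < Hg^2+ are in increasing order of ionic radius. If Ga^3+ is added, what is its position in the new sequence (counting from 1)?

Ge^4+ has 28 e⁻ (Z=32), Ga^3+ has 28 e⁻ (Z=31), In^3+ has 46 e⁻ (Z=49), Cd^2+ has 46 e⁻ (Z=48), Hg^2+ has 78 e⁻ (Z=80). Ge^4+ < Ga^3+ (both 28 e⁻, Z=32>31); Ga^3+ < In^3+ (same group, 1 shell fewer); In^3+ < Cd^2+ (isoelectronic, higher Z=49 is smaller); Cd^2+ < Hg^2+ (same group, period 5 vs 6).
The complete sequence is Ge^4+ < Ga^3+ < In^3+ < Cd^2+ < Hg^2+. Ga^3+ sits at position 2.

2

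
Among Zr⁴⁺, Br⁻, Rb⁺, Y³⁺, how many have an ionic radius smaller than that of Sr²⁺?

These species are isoelectronic with 36 electrons. The only difference is the number of protons: Zr⁴⁺ (Z=40), Y³⁺ (Z=39), Sr²⁺ (Z=38), Rb⁺ (Z=37), Br⁻ (Z=35). The strongest nuclear pull (Zr⁴⁺) gives the smallest ion.
Placing each against Sr²⁺: smaller — Zr⁴⁺, Y³⁺; larger — Rb⁺, Br⁻. So 2 are smaller.

2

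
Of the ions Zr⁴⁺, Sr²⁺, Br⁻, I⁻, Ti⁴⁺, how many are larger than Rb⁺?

2

Ti⁴⁺ (Z=22, 18 e⁻), Zr⁴⁺ (Z=40, 36 e⁻), Sr²⁺ (Z=38, 36 e⁻), Rb⁺ (Z=37, 36 e⁻), Br⁻ (Z=35, 36 e⁻), I⁻ (Z=53, 54 e⁻). Ti⁴⁺ < Zr⁴⁺ (same group, 1 shell fewer); Zr⁴⁺ < Sr²⁺ (both 36 e⁻, Z=40>38); Sr²⁺ < Rb⁺ (isoelectronic, higher Z=38 is smaller); Rb⁺ < Br⁻ (both 36 e⁻, Z=37>35); Br⁻ < I⁻ (same group, period 4 vs 5).
Ordering all of them (including Rb⁺) by radius gives Ti⁴⁺ < Zr⁴⁺ < Sr²⁺ < Rb⁺ < Br⁻ < I⁻. Count: 2.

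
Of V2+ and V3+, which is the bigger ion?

V2+

Same element, different charge: the more highly charged cation has fewer electrons and a greater effective nuclear charge per electron, making V3+ the smallest.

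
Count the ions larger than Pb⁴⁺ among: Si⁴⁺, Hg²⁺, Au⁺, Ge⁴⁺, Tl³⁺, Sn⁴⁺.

Work out protons and electrons: Si⁴⁺ (Z=14, 10 e⁻), Ge⁴⁺ (Z=32, 28 e⁻), Sn⁴⁺ (Z=50, 46 e⁻), Pb⁴⁺ (Z=82, 78 e⁻), Tl³⁺ (Z=81, 78 e⁻), Hg²⁺ (Z=80, 78 e⁻), Au⁺ (Z=79, 78 e⁻). Si⁴⁺ < Ge⁴⁺ (same group, 1 shell fewer); Ge⁴⁺ < Sn⁴⁺ (same group, period 4 vs 5); Sn⁴⁺ < Pb⁴⁺ (same group, 1 shell fewer); Pb⁴⁺ < Tl³⁺ (isoelectronic, higher Z=82 is smaller); Tl³⁺ < Hg²⁺ (isoelectronic, higher Z=81 is smaller); Hg²⁺ < Au⁺ (both 78 e⁻, Z=80>79).
Ordering all of them (including Pb⁴⁺) by radius gives Si⁴⁺ < Ge⁴⁺ < Sn⁴⁺ < Pb⁴⁺ < Tl³⁺ < Hg²⁺ < Au⁺. That's 3.

3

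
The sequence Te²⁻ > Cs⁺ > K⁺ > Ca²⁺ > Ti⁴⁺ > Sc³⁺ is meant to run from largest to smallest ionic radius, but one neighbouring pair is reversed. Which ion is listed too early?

Ti⁴⁺

Check each adjacent pair. Ti⁴⁺ and Sc³⁺ are reversed: Ti⁴⁺ and Sc³⁺ share 18 electrons; the higher nuclear charge on Ti (Z=22) contracts it more, so Ti⁴⁺ < Sc³⁺. No other neighbouring pair contradicts the periodic trends, so Ti⁴⁺ is the ion listed too early.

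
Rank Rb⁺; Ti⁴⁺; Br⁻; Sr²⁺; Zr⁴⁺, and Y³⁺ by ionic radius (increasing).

First list Z and electron count for each: Ti⁴⁺ has 18 e⁻ (Z=22), Zr⁴⁺ has 36 e⁻ (Z=40), Y³⁺ has 36 e⁻ (Z=39), Sr²⁺ has 36 e⁻ (Z=38), Rb⁺ has 36 e⁻ (Z=37), Br⁻ has 36 e⁻ (Z=35). Ti⁴⁺ < Zr⁴⁺ (same group, period 4 vs 5); Zr⁴⁺ < Y³⁺ (both 36 e⁻, Z=40>39); Y³⁺ < Sr²⁺ (isoelectronic, higher Z=39 is smaller); Sr²⁺ < Rb⁺ (isoelectronic, higher Z=38 is smaller); Rb⁺ < Br⁻ (isoelectronic, higher Z=37 is smaller).

Ti⁴⁺ < Zr⁴⁺ < Y³⁺ < Sr²⁺ < Rb⁺ < Br⁻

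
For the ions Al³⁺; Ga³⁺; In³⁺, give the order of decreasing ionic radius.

These ions sit in one column with identical charge. Each step down the periodic table adds a principal shell, increasing the radius.

In³⁺ > Ga³⁺ > Al³⁺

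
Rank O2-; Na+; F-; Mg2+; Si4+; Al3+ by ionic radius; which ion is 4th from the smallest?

Na+

Isoelectronic series (10 e⁻ each). Size is set by nuclear charge: more protons means a smaller ion. Si4+ (Z=14), Al3+ (Z=13), Mg2+ (Z=12), Na+ (Z=11), F- (Z=9), O2- (Z=8).
Full ascending order: Si4+ < Al3+ < Mg2+ < Na+ < F- < O2-. Counting from the smallest, position 4 is Na+.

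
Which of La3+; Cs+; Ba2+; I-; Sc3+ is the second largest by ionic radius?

Cs+

Tabulating Z and e⁻: Sc3+: 18 e⁻, Z=21, La3+: 54 e⁻, Z=57, Ba2+: 54 e⁻, Z=56, Cs+: 54 e⁻, Z=55, I-: 54 e⁻, Z=53. Sc3+ < La3+ (same group, period 4 vs 6); La3+ < Ba2+ (both 54 e⁻, Z=57>56); Ba2+ < Cs+ (isoelectronic, higher Z=56 is smaller); Cs+ < I- (both 54 e⁻, Z=55>53).
That gives Sc3+ < La3+ < Ba2+ < Cs+ < I-. From the largest end, number 2 is Cs+.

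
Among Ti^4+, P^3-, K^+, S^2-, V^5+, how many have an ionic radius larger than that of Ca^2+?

3

Each ion has 18 electrons. The ranking follows nuclear charge in reverse — greater Z gives a smaller radius. V^5+ (Z=23), Ti^4+ (Z=22), Ca^2+ (Z=20), K^+ (Z=19), S^2- (Z=16), P^3- (Z=15).
Ordering all of them (including Ca^2+) by radius gives V^5+ < Ti^4+ < Ca^2+ < K^+ < S^2- < P^3-. Count: 3.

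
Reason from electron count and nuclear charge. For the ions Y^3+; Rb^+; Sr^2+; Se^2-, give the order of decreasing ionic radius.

Se^2- > Rb^+ > Sr^2+ > Y^3+

All of these have 36 electrons (isoelectronic). With the same electron cloud, the ion with the most protons pulls it in tightest. Nuclear charges: Y^3+ (Z=39), Sr^2+ (Z=38), Rb^+ (Z=37), Se^2- (Z=34). Highest Z is smallest.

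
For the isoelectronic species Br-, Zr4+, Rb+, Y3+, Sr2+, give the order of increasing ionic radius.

These species are isoelectronic with 36 electrons. The only difference is the number of protons: Zr4+ (Z=40), Y3+ (Z=39), Sr2+ (Z=38), Rb+ (Z=37), Br- (Z=35). The strongest nuclear pull (Zr4+) gives the smallest ion.

Zr4+ < Y3+ < Sr2+ < Rb+ < Br-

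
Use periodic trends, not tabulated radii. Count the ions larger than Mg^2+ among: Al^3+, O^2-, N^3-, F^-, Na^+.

Each ion has 10 electrons. The ranking follows nuclear charge in reverse — greater Z gives a smaller radius. Al^3+ (Z=13), Mg^2+ (Z=12), Na^+ (Z=11), F^- (Z=9), O^2- (Z=8), N^3- (Z=7).
Overall: Al^3+ < Mg^2+ < Na^+ < F^- < O^2- < N^3-. Mg^2+ has 1 below it and 4 above. So 4 are larger.

4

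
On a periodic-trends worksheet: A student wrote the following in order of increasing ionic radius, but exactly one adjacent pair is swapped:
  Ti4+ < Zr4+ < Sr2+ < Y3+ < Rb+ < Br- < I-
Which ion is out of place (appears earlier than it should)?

Scanning neighbour by neighbour, only Sr2+/Y3+ violates a trend: Y3+ and Sr2+ share 36 electrons; the higher nuclear charge on Y (Z=39) contracts it more, so Y3+ < Sr2+. That makes Sr2+ the one sitting a position early relative to where it belongs.

Sr2+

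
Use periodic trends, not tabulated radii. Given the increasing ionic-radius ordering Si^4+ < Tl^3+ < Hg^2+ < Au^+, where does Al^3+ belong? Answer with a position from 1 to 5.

2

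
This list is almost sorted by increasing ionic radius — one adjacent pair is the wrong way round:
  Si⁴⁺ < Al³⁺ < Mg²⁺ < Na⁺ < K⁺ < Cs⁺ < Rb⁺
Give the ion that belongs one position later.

Cs⁺

Scanning neighbour by neighbour, only Cs⁺/Rb⁺ violates a trend: Rb⁺ and Cs⁺ are in one column with the same charge; the lighter period-5 ion has one fewer shell and is smaller. That makes Cs⁺ the one sitting a position early relative to where it belongs.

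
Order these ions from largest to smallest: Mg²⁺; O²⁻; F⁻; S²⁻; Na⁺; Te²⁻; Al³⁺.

Work out protons and electrons: Al³⁺ has 10 e⁻ (Z=13), Mg²⁺ has 10 e⁻ (Z=12), Na⁺ has 10 e⁻ (Z=11), F⁻ has 10 e⁻ (Z=9), O²⁻ has 10 e⁻ (Z=8), S²⁻ has 18 e⁻ (Z=16), Te²⁻ has 54 e⁻ (Z=52). Al³⁺ < Mg²⁺ (both 10 e⁻, Z=13>12); Mg²⁺ < Na⁺ (both 10 e⁻, Z=12>11); Na⁺ < F⁻ (both 10 e⁻, Z=11>9); F⁻ < O²⁻ (isoelectronic, higher Z=9 is smaller); O²⁻ < S²⁻ (same group, 1 shell fewer); S²⁻ < Te²⁻ (same group, period 3 vs 5).

Te²⁻ > S²⁻ > O²⁻ > F⁻ > Na⁺ > Mg²⁺ > Al³⁺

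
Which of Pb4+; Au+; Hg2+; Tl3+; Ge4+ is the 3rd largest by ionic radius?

Tl3+

Ge4+ has 28 e⁻ (Z=32), Pb4+ has 78 e⁻ (Z=82), Tl3+ has 78 e⁻ (Z=81), Hg2+ has 78 e⁻ (Z=80), Au+ has 78 e⁻ (Z=79). Ge4+ < Pb4+ (same group, 2 shells fewer); Pb4+ < Tl3+ (isoelectronic, higher Z=82 is smaller); Tl3+ < Hg2+ (isoelectronic, higher Z=81 is smaller); Hg2+ < Au+ (isoelectronic, higher Z=80 is smaller).
So the order is Ge4+ < Pb4+ < Tl3+ < Hg2+ < Au+; the 3rd-largest ion is Tl3+.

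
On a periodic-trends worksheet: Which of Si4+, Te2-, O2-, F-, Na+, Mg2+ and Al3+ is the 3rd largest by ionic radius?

F-

First list Z and electron count for each: Si4+ has 10 e⁻ (Z=14), Al3+ has 10 e⁻ (Z=13), Mg2+ has 10 e⁻ (Z=12), Na+ has 10 e⁻ (Z=11), F- has 10 e⁻ (Z=9), O2- has 10 e⁻ (Z=8), Te2- has 54 e⁻ (Z=52). Si4+ < Al3+ (isoelectronic, higher Z=14 is smaller); Al3+ < Mg2+ (both 10 e⁻, Z=13>12); Mg2+ < Na+ (isoelectronic, higher Z=12 is smaller); Na+ < F- (isoelectronic, higher Z=11 is smaller); F- < O2- (isoelectronic, higher Z=9 is smaller); O2- < Te2- (same group, 3 shells fewer).
Full ascending order: Si4+ < Al3+ < Mg2+ < Na+ < F- < O2- < Te2-. Counting from the largest, position 3 is F-.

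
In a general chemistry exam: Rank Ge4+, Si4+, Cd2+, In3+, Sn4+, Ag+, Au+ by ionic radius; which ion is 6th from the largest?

Ge4+

First list Z and electron count for each: Si4+: 10 e⁻, Z=14, Ge4+: 28 e⁻, Z=32, Sn4+: 46 e⁻, Z=50, In3+: 46 e⁻, Z=49, Cd2+: 46 e⁻, Z=48, Ag+: 46 e⁻, Z=47, Au+: 78 e⁻, Z=79. Si4+ < Ge4+ (same group, period 3 vs 4); Ge4+ < Sn4+ (same group, 1 shell fewer); Sn4+ < In3+ (both 46 e⁻, Z=50>49); In3+ < Cd2+ (isoelectronic, higher Z=49 is smaller); Cd2+ < Ag+ (both 46 e⁻, Z=48>47); Ag+ < Au+ (same group, 1 shell fewer).
Full ascending order: Si4+ < Ge4+ < Sn4+ < In3+ < Cd2+ < Ag+ < Au+. Counting from the largest, position 6 is Ge4+.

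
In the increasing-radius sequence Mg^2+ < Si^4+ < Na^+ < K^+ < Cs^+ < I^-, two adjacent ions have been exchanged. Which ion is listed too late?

The pair Mg^2+, Si^4+ is the wrong way round — they are isoelectronic (10 e⁻) and Si has more protons than Mg (14 vs 12), making Si^4+ smaller. All other adjacent pairs agree with periodic trends, so Si^4+ is the misplaced ion.

Si^4+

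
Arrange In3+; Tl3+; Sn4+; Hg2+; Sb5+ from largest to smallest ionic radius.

Hg2+ > Tl3+ > In3+ > Sn4+ > Sb5+

Sb5+: 46 e⁻, Z=51, Sn4+: 46 e⁻, Z=50, In3+: 46 e⁻, Z=49, Tl3+: 78 e⁻, Z=81, Hg2+: 78 e⁻, Z=80. Sb5+ < Sn4+ (isoelectronic, higher Z=51 is smaller); Sn4+ < In3+ (both 46 e⁻, Z=50>49); In3+ < Tl3+ (same group, 1 shell fewer); Tl3+ < Hg2+ (both 78 e⁻, Z=81>80).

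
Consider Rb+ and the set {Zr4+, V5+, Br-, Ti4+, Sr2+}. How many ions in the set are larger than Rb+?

First list Z and electron count for each: V5+ has 18 e⁻ (Z=23), Ti4+ has 18 e⁻ (Z=22), Zr4+ has 36 e⁻ (Z=40), Sr2+ has 36 e⁻ (Z=38), Rb+ has 36 e⁻ (Z=37), Br- has 36 e⁻ (Z=35). V5+ < Ti4+ (isoelectronic, higher Z=23 is smaller); Ti4+ < Zr4+ (same group, period 4 vs 5); Zr4+ < Sr2+ (isoelectronic, higher Z=40 is smaller); Sr2+ < Rb+ (isoelectronic, higher Z=38 is smaller); Rb+ < Br- (isoelectronic, higher Z=37 is smaller).
Placing each against Rb+: smaller — V5+, Ti4+, Zr4+, Sr2+; larger — Br-. So 1 is larger.

1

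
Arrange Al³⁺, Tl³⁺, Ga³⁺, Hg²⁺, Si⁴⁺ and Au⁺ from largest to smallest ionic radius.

Au⁺ > Hg²⁺ > Tl³⁺ > Ga³⁺ > Al³⁺ > Si⁴⁺

Tabulating Z and e⁻: Si⁴⁺ (Z=14, 10 e⁻), Al³⁺ (Z=13, 10 e⁻), Ga³⁺ (Z=31, 28 e⁻), Tl³⁺ (Z=81, 78 e⁻), Hg²⁺ (Z=80, 78 e⁻), Au⁺ (Z=79, 78 e⁻). Si⁴⁺ < Al³⁺ (isoelectronic, higher Z=14 is smaller); Al³⁺ < Ga³⁺ (same group, period 3 vs 4); Ga³⁺ < Tl³⁺ (same group, 2 shells fewer); Tl³⁺ < Hg²⁺ (isoelectronic, higher Z=81 is smaller); Hg²⁺ < Au⁺ (isoelectronic, higher Z=80 is smaller).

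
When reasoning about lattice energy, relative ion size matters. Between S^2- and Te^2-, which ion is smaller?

All are in the same group with charge -2. Radius grows down the group as n (the outermost shell) increases.

S^2-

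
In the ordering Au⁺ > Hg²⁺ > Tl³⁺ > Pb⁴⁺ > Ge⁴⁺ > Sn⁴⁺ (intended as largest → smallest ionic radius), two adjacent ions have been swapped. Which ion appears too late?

The pair Ge⁴⁺, Sn⁴⁺ is the wrong way round — Ge⁴⁺ and Sn⁴⁺ are in one column with the same charge; the lighter period-4 ion has one fewer shell and is smaller. All other adjacent pairs agree with periodic trends, so Sn⁴⁺ is the misplaced ion.

Sn⁴⁺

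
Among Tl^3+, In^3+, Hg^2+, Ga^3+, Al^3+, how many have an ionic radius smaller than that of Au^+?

5

First list Z and electron count for each: Al^3+: 10 e⁻, Z=13, Ga^3+: 28 e⁻, Z=31, In^3+: 46 e⁻, Z=49, Tl^3+: 78 e⁻, Z=81, Hg^2+: 78 e⁻, Z=80, Au^+: 78 e⁻, Z=79. Al^3+ < Ga^3+ (same group, period 3 vs 4); Ga^3+ < In^3+ (same group, 1 shell fewer); In^3+ < Tl^3+ (same group, 1 shell fewer); Tl^3+ < Hg^2+ (isoelectronic, higher Z=81 is smaller); Hg^2+ < Au^+ (isoelectronic, higher Z=80 is smaller).
Overall: Al^3+ < Ga^3+ < In^3+ < Tl^3+ < Hg^2+ < Au^+. Au^+ has 5 below it and 0 above. So 5 are smaller.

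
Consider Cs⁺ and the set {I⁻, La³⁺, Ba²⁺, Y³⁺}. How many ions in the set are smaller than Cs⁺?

3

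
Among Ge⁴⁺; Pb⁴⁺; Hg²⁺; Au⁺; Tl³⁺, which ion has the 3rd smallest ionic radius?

Tl³⁺

Ge⁴⁺: 28 e⁻, Z=32, Pb⁴⁺: 78 e⁻, Z=82, Tl³⁺: 78 e⁻, Z=81, Hg²⁺: 78 e⁻, Z=80, Au⁺: 78 e⁻, Z=79. Ge⁴⁺ < Pb⁴⁺ (same group, period 4 vs 6); Pb⁴⁺ < Tl³⁺ (both 78 e⁻, Z=82>81); Tl³⁺ < Hg²⁺ (both 78 e⁻, Z=81>80); Hg²⁺ < Au⁺ (isoelectronic, higher Z=80 is smaller).
That gives Ge⁴⁺ < Pb⁴⁺ < Tl³⁺ < Hg²⁺ < Au⁺. From the smallest end, number 3 is Tl³⁺.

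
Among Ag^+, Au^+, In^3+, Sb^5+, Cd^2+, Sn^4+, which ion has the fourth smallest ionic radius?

Cd^2+

Work out protons and electrons: Sb^5+: 46 e⁻, Z=51, Sn^4+: 46 e⁻, Z=50, In^3+: 46 e⁻, Z=49, Cd^2+: 46 e⁻, Z=48, Ag^+: 46 e⁻, Z=47, Au^+: 78 e⁻, Z=79. Sb^5+ < Sn^4+ (isoelectronic, higher Z=51 is smaller); Sn^4+ < In^3+ (both 46 e⁻, Z=50>49); In^3+ < Cd^2+ (both 46 e⁻, Z=49>48); Cd^2+ < Ag^+ (both 46 e⁻, Z=48>47); Ag^+ < Au^+ (same group, period 5 vs 6).
Ordering: Sb^5+ < Sn^4+ < In^3+ < Cd^2+ < Ag^+ < Au^+. The fourth smallest is Cd^2+.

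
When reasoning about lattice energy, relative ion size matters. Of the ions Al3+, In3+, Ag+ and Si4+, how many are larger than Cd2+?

Electron counts and nuclear charges: Si4+: 10 e⁻, Z=14, Al3+: 10 e⁻, Z=13, In3+: 46 e⁻, Z=49, Cd2+: 46 e⁻, Z=48, Ag+: 46 e⁻, Z=47. Si4+ < Al3+ (both 10 e⁻, Z=14>13); Al3+ < In3+ (same group, 2 shells fewer); In3+ < Cd2+ (both 46 e⁻, Z=49>48); Cd2+ < Ag+ (isoelectronic, higher Z=48 is smaller).
Overall: Si4+ < Al3+ < In3+ < Cd2+ < Ag+. Cd2+ has 3 below it and 1 above. Count: 1.

1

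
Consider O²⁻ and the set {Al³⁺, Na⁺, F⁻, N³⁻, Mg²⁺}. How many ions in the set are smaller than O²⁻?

Each ion has 10 electrons. The ranking follows nuclear charge in reverse — greater Z gives a smaller radius. Al³⁺ (Z=13), Mg²⁺ (Z=12), Na⁺ (Z=11), F⁻ (Z=9), O²⁻ (Z=8), N³⁻ (Z=7).
Ordering all of them (including O²⁻) by radius gives Al³⁺ < Mg²⁺ < Na⁺ < F⁻ < O²⁻ < N³⁻. That's 4.

4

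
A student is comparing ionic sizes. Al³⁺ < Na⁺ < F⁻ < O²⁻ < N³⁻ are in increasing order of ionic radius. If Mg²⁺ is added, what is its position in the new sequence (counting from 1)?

Each ion has 10 electrons. The ranking follows nuclear charge in reverse — greater Z gives a smaller radius. Al³⁺ (Z=13), Mg²⁺ (Z=12), Na⁺ (Z=11), F⁻ (Z=9), O²⁻ (Z=8), N³⁻ (Z=7).
Merged order: Al³⁺ < Mg²⁺ < Na⁺ < F⁻ < O²⁻ < N³⁻ — Mg²⁺ is number 2.

2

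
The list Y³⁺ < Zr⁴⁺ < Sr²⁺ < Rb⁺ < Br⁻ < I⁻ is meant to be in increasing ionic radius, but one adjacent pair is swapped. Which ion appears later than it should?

Compare adjacent ions: Zr⁴⁺ and Y³⁺ share 36 electrons; the higher nuclear charge on Zr (Z=40) contracts it more, so Zr⁴⁺ < Y³⁺ — yet in this increasing list Y³⁺ sits before Zr⁴⁺. Nothing else is reversed, so Zr⁴⁺ should move one place to the left.

Zr⁴⁺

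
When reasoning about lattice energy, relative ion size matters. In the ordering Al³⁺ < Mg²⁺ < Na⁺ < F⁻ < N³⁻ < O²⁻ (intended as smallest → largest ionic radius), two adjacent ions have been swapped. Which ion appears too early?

Scanning neighbour by neighbour, only N³⁻/O²⁻ violates a trend: O²⁻ and N³⁻ share 10 electrons; the higher nuclear charge on O (Z=8) contracts it more, so O²⁻ < N³⁻. That makes N³⁻ the one sitting a position early relative to where it belongs.

N³⁻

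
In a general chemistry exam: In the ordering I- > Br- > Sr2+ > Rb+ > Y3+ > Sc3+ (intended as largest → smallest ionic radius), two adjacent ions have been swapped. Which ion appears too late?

Rb+

The pair Sr2+, Rb+ is the wrong way round — both have 36 electrons but Z(Sr)=38 > Z(Rb)=37, so Sr2+ should be the smaller of the two. All other adjacent pairs agree with periodic trends, so Rb+ is the misplaced ion.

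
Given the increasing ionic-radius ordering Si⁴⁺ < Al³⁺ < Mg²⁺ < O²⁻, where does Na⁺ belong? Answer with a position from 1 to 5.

4

Isoelectronic series (10 e⁻ each). Size is set by nuclear charge: more protons means a smaller ion. Si⁴⁺ (Z=14), Al³⁺ (Z=13), Mg²⁺ (Z=12), Na⁺ (Z=11), O²⁻ (Z=8).
With Na⁺ included the full order is Si⁴⁺ < Al³⁺ < Mg²⁺ < Na⁺ < O²⁻, so it takes position 4.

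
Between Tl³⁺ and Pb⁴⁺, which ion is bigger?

Isoelectronic series (78 e⁻ each). Size is set by nuclear charge: more protons means a smaller ion. Pb⁴⁺ (Z=82), Tl³⁺ (Z=81).

Tl³⁺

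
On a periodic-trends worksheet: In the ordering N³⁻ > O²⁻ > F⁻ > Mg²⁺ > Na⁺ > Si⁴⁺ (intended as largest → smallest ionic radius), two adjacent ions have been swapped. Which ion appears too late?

The pair Mg²⁺, Na⁺ is the wrong way round — Mg²⁺ and Na⁺ share 10 electrons; the higher nuclear charge on Mg (Z=12) contracts it more, so Mg²⁺ < Na⁺. All other adjacent pairs agree with periodic trends, so Na⁺ is the misplaced ion.

Na⁺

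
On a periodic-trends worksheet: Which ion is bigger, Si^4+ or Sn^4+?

Sn^4+

These ions sit in one column with identical charge. Each step down the periodic table adds a principal shell, increasing the radius.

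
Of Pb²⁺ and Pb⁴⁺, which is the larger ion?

For a single element, ionic radius drops as positive charge rises — Pb⁴⁺ < Pb²⁺.

Pb²⁺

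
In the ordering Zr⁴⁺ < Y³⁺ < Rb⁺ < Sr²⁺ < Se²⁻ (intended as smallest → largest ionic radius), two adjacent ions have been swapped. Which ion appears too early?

Rb⁺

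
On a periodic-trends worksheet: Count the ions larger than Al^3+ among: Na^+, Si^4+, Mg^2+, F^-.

3

Each ion has 10 electrons. The ranking follows nuclear charge in reverse — greater Z gives a smaller radius. Si^4+ (Z=14), Al^3+ (Z=13), Mg^2+ (Z=12), Na^+ (Z=11), F^- (Z=9).
Relative to Al^3+, the ions that are larger are Mg^2+, Na^+, F^-. Count: 3.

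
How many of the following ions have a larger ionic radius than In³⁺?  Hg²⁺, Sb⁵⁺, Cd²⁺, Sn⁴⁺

2

Electron counts and nuclear charges: Sb⁵⁺ has 46 e⁻ (Z=51), Sn⁴⁺ has 46 e⁻ (Z=50), In³⁺ has 46 e⁻ (Z=49), Cd²⁺ has 46 e⁻ (Z=48), Hg²⁺ has 78 e⁻ (Z=80). Sb⁵⁺ < Sn⁴⁺ (isoelectronic, higher Z=51 is smaller); Sn⁴⁺ < In³⁺ (isoelectronic, higher Z=50 is smaller); In³⁺ < Cd²⁺ (isoelectronic, higher Z=49 is smaller); Cd²⁺ < Hg²⁺ (same group, 1 shell fewer).
Overall: Sb⁵⁺ < Sn⁴⁺ < In³⁺ < Cd²⁺ < Hg²⁺. In³⁺ has 2 below it and 2 above. Count: 2.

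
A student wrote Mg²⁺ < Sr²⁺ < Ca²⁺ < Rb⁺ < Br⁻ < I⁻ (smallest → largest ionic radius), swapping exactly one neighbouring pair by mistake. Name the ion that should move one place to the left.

The pair Sr²⁺, Ca²⁺ is the wrong way round — both in group 2 with the same charge; Ca²⁺ (period 4) has the smaller radius. All other adjacent pairs agree with periodic trends, so Ca²⁺ is the misplaced ion.

Ca²⁺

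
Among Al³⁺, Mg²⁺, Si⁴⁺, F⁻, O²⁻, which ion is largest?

These species are isoelectronic with 10 electrons. The only difference is the number of protons: Si⁴⁺ (Z=14), Al³⁺ (Z=13), Mg²⁺ (Z=12), F⁻ (Z=9), O²⁻ (Z=8). The strongest nuclear pull (Si⁴⁺) gives the smallest ion.

O²⁻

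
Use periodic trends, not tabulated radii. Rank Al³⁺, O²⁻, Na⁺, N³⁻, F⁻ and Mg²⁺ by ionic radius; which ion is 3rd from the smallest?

Na⁺

Each ion has 10 electrons. The ranking follows nuclear charge in reverse — greater Z gives a smaller radius. Al³⁺ (Z=13), Mg²⁺ (Z=12), Na⁺ (Z=11), F⁻ (Z=9), O²⁻ (Z=8), N³⁻ (Z=7).
So the order is Al³⁺ < Mg²⁺ < Na⁺ < F⁻ < O²⁻ < N³⁻; the 3rd-smallest ion is Na⁺.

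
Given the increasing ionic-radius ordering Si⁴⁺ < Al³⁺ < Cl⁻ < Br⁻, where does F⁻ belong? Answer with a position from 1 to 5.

3

Tabulating Z and e⁻: Si⁴⁺ has 10 e⁻ (Z=14), Al³⁺ has 10 e⁻ (Z=13), F⁻ has 10 e⁻ (Z=9), Cl⁻ has 18 e⁻ (Z=17), Br⁻ has 36 e⁻ (Z=35). Si⁴⁺ < Al³⁺ (isoelectronic, higher Z=14 is smaller); Al³⁺ < F⁻ (isoelectronic, higher Z=13 is smaller); F⁻ < Cl⁻ (same group, 1 shell fewer); Cl⁻ < Br⁻ (same group, period 3 vs 4).
Merged order: Si⁴⁺ < Al³⁺ < F⁻ < Cl⁻ < Br⁻ — F⁻ is number 3.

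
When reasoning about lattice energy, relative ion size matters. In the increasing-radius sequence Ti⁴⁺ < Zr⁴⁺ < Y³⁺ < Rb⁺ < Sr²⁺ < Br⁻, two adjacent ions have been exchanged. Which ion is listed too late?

Compare adjacent ions: they are isoelectronic (36 e⁻) and Sr has more protons than Rb (38 vs 37), making Sr²⁺ smaller — yet in this increasing list Rb⁺ sits before Sr²⁺. Nothing else is reversed, so Sr²⁺ should move one place to the left.

Sr²⁺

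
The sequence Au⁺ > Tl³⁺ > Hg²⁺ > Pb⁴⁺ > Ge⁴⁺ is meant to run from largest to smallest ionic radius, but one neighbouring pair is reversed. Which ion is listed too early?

The pair Tl³⁺, Hg²⁺ is the wrong way round — both have 78 electrons but Z(Tl)=81 > Z(Hg)=80, so Tl³⁺ should be the smaller of the two. All other adjacent pairs agree with periodic trends, so Tl³⁺ is the misplaced ion.

Tl³⁺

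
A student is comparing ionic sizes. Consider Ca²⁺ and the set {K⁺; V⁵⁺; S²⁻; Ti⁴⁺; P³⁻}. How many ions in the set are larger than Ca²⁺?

Each ion has 18 electrons. The ranking follows nuclear charge in reverse — greater Z gives a smaller radius. V⁵⁺ (Z=23), Ti⁴⁺ (Z=22), Ca²⁺ (Z=20), K⁺ (Z=19), S²⁻ (Z=16), P³⁻ (Z=15).
Placing each against Ca²⁺: smaller — V⁵⁺, Ti⁴⁺; larger — K⁺, S²⁻, P³⁻. That's 3.

3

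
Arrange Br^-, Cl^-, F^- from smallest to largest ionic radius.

Same group, same charge. Going down the group adds an extra shell of electrons, so the ion gets larger: F^- is highest in the group and smallest.

F^- < Cl^- < Br^-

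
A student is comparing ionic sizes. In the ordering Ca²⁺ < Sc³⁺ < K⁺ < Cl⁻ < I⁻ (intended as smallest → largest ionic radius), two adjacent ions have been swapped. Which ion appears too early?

Ca²⁺

The pair Ca²⁺, Sc³⁺ is the wrong way round — both have 18 electrons but Z(Sc)=21 > Z(Ca)=20, so Sc³⁺ should be the smaller of the two. All other adjacent pairs agree with periodic trends, so Ca²⁺ is the misplaced ion.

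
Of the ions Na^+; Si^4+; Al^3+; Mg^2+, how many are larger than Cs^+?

Work out protons and electrons: Si^4+ has 10 e⁻ (Z=14), Al^3+ has 10 e⁻ (Z=13), Mg^2+ has 10 e⁻ (Z=12), Na^+ has 10 e⁻ (Z=11), Cs^+ has 54 e⁻ (Z=55). Si^4+ < Al^3+ (both 10 e⁻, Z=14>13); Al^3+ < Mg^2+ (isoelectronic, higher Z=13 is smaller); Mg^2+ < Na^+ (isoelectronic, higher Z=12 is smaller); Na^+ < Cs^+ (same group, 3 shells fewer).
Overall: Si^4+ < Al^3+ < Mg^2+ < Na^+ < Cs^+. Cs^+ has 4 below it and 0 above. Count: 0.

0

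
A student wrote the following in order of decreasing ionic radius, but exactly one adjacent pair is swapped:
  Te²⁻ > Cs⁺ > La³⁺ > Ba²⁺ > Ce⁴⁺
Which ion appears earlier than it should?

La³⁺

Scanning neighbour by neighbour, only La³⁺/Ba²⁺ violates a trend: they are isoelectronic (54 e⁻) and La has more protons than Ba (57 vs 56), making La³⁺ smaller. That makes La³⁺ the one sitting a position early relative to where it belongs.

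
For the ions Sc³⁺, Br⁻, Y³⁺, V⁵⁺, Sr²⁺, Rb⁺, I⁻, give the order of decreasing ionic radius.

Tabulating Z and e⁻: V⁵⁺ has 18 e⁻ (Z=23), Sc³⁺ has 18 e⁻ (Z=21), Y³⁺ has 36 e⁻ (Z=39), Sr²⁺ has 36 e⁻ (Z=38), Rb⁺ has 36 e⁻ (Z=37), Br⁻ has 36 e⁻ (Z=35), I⁻ has 54 e⁻ (Z=53). V⁵⁺ < Sc³⁺ (isoelectronic, higher Z=23 is smaller); Sc³⁺ < Y³⁺ (same group, 1 shell fewer); Y³⁺ < Sr²⁺ (isoelectronic, higher Z=39 is smaller); Sr²⁺ < Rb⁺ (both 36 e⁻, Z=38>37); Rb⁺ < Br⁻ (isoelectronic, higher Z=37 is smaller); Br⁻ < I⁻ (same group, 1 shell fewer).

I⁻ > Br⁻ > Rb⁺ > Sr²⁺ > Y³⁺ > Sc³⁺ > V⁵⁺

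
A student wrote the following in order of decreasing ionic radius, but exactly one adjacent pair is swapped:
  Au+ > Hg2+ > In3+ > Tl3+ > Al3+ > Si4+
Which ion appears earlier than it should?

In3+

The pair In3+, Tl3+ is the wrong way round — In3+ and Tl3+ are in one column with the same charge; the lighter period-5 ion has one fewer shell and is smaller. All other adjacent pairs agree with periodic trends, so In3+ is the misplaced ion.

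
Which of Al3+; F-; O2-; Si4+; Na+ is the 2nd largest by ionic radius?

These species are isoelectronic with 10 electrons. The only difference is the number of protons: Si4+ (Z=14), Al3+ (Z=13), Na+ (Z=11), F- (Z=9), O2- (Z=8). The strongest nuclear pull (Si4+) gives the smallest ion.
That gives Si4+ < Al3+ < Na+ < F- < O2-. From the largest end, number 2 is F-.

F-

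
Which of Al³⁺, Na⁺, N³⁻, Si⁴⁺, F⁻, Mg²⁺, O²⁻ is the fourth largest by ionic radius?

Isoelectronic series (10 e⁻ each). Size is set by nuclear charge: more protons means a smaller ion. Si⁴⁺ (Z=14), Al³⁺ (Z=13), Mg²⁺ (Z=12), Na⁺ (Z=11), F⁻ (Z=9), O²⁻ (Z=8), N³⁻ (Z=7).
Ordering: Si⁴⁺ < Al³⁺ < Mg²⁺ < Na⁺ < F⁻ < O²⁻ < N³⁻. The fourth largest is Na⁺.

Na⁺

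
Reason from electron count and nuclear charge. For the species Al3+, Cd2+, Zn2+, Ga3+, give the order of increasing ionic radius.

Al3+ < Ga3+ < Zn2+ < Cd2+

Work out protons and electrons: Al3+: 10 e⁻, Z=13, Ga3+: 28 e⁻, Z=31, Zn2+: 28 e⁻, Z=30, Cd2+: 46 e⁻, Z=48. Al3+ < Ga3+ (same group, period 3 vs 4); Ga3+ < Zn2+ (both 28 e⁻, Z=31>30); Zn2+ < Cd2+ (same group, period 4 vs 5).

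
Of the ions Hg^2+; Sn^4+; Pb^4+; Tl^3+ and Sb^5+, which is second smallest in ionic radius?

Tabulating Z and e⁻: Sb^5+ (Z=51, 46 e⁻), Sn^4+ (Z=50, 46 e⁻), Pb^4+ (Z=82, 78 e⁻), Tl^3+ (Z=81, 78 e⁻), Hg^2+ (Z=80, 78 e⁻). Sb^5+ < Sn^4+ (isoelectronic, higher Z=51 is smaller); Sn^4+ < Pb^4+ (same group, 1 shell fewer); Pb^4+ < Tl^3+ (isoelectronic, higher Z=82 is smaller); Tl^3+ < Hg^2+ (isoelectronic, higher Z=81 is smaller).
Full ascending order: Sb^5+ < Sn^4+ < Pb^4+ < Tl^3+ < Hg^2+. Counting from the smallest, position 2 is Sn^4+.

Sn^4+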